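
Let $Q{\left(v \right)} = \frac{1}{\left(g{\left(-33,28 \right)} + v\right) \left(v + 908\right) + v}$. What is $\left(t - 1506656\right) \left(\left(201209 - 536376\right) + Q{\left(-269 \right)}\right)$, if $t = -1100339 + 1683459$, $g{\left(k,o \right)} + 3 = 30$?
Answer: $\frac{47949725422765920}{154907} \approx 3.0954 \cdot 10^{11}$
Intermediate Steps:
$g{\left(k,o \right)} = 27$ ($g{\left(k,o \right)} = -3 + 30 = 27$)
$Q{\left(v \right)} = \frac{1}{v + \left(27 + v\right) \left(908 + v\right)}$ ($Q{\left(v \right)} = \frac{1}{\left(27 + v\right) \left(v + 908\right) + v} = \frac{1}{\left(27 + v\right) \left(908 + v\right) + v} = \frac{1}{v + \left(27 + v\right) \left(908 + v\right)}$)
$t = 583120$
$\left(t - 1506656\right) \left(\left(201209 - 536376\right) + Q{\left(-269 \right)}\right) = \left(583120 - 1506656\right) \left(\left(201209 - 536376\right) + \frac{1}{24516 + \left(-269\right)^{2} + 936 \left(-269\right)}\right) = - 923536 \left(\left(201209 - 536376\right) + \frac{1}{24516 + 72361 - 251784}\right) = - 923536 \left(-335167 + \frac{1}{-154907}\right) = - 923536 \left(-335167 - \frac{1}{154907}\right) = \left(-923536\right) \left(- \frac{51919714470}{154907}\right) = \frac{47949725422765920}{154907}$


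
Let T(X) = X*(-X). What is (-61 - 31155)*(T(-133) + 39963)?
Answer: -695305184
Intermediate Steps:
T(X) = -X**2
(-61 - 31155)*(T(-133) + 39963) = (-61 - 31155)*(-1*(-133)**2 + 39963) = -31216*(-1*17689 + 39963) = -31216*(-17689 + 39963) = -31216*22274 = -695305184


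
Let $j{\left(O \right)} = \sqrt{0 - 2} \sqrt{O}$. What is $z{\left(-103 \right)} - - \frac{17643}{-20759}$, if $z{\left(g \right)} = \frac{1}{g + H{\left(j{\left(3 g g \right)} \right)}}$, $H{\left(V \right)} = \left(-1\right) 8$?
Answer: $- \frac{1979132}{2304249} \approx -0.85891$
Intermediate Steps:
$j{\left(O \right)} = i \sqrt{2} \sqrt{O}$ ($j{\left(O \right)} = \sqrt{-2} \sqrt{O} = i \sqrt{2} \sqrt{O}$)
$H{\left(V \right)} = -8$
$z{\left(g \right)} = \frac{1}{-8 + g}$ ($z{\left(g \right)} = \frac{1}{g - 8} = \frac{1}{-8 + g}$)
$z{\left(-103 \right)} - - \frac{17643}{-20759} = \frac{1}{-8 - 103} - - \frac{17643}{-20759} = \frac{1}{-111} - \left(-17643\right) \left(- \frac{1}{20759}\right) = - \frac{1}{111} - \frac{17643}{20759} = - \frac{1979132}{2304249}$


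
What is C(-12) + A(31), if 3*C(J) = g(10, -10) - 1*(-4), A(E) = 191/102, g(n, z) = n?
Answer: 667/102 ≈ 6.5392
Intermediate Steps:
A(E) = 191/102 (A(E) = 191*(1/102) = 191/102)
C(J) = 14/3 (C(J) = (10 - 1*(-4))/3 = (10 + 4)/3 = (⅓)*14 = 14/3)
C(-12) + A(31) = 14/3 + 191/102 = 667/102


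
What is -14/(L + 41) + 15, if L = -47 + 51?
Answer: 661/45 ≈ 14.689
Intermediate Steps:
L = 4
-14/(L + 41) + 15 = -14/(4 + 41) + 15 = -14/45 + 15 = 661/45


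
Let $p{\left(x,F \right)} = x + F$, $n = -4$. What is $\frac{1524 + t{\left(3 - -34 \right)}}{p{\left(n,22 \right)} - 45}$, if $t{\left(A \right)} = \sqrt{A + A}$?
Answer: $- \frac{508}{9} - \frac{\sqrt{74}}{27} \approx -56.763$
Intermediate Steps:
$p{\left(x,F \right)} = F + x$
$t{\left(A \right)} = \sqrt{2} \sqrt{A}$ ($t{\left(A \right)} = \sqrt{2 A} = \sqrt{2} \sqrt{A}$)
$\frac{1524 + t{\left(3 - -34 \right)}}{p{\left(n,22 \right)} - 45} = \frac{1524 + \sqrt{2} \sqrt{3 - -34}}{\left(22 - 4\right) - 45} = \frac{1524 + \sqrt{2} \sqrt{3 + 34}}{18 - 45} = \frac{1524 + \sqrt{2} \sqrt{37}}{-27} = \left(1524 + \sqrt{74}\right) \left(- \frac{1}{27}\right) = - \frac{508}{9} - \frac{\sqrt{74}}{27}$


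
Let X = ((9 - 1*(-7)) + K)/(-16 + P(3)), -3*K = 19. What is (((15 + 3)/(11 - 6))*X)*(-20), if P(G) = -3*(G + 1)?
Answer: 174/7 ≈ 24.857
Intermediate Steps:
K = -19/3 (K = -⅓*19 = -19/3 ≈ -6.3333)
P(G) = -3 - 3*G (P(G) = -3*(1 + G) = -3 - 3*G)
X = -29/84 (X = ((9 - 1*(-7)) - 19/3)/(-16 + (-3 - 3*3)) = ((9 + 7) - 19/3)/(-16 + (-3 - 9)) = (16 - 19/3)/(-16 - 12) = (29/3)/(-28) = (29/3)*(-1/28) = -29/84 ≈ -0.34524)
(((15 + 3)/(11 - 6))*X)*(-20) = (((15 + 3)/(11 - 6))*(-29/84))*(-20) = ((18/5)*(-29/84))*(-20) = -87/70*(-20) = 174/7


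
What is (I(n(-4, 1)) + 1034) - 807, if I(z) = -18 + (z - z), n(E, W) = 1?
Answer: 209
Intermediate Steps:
I(z) = -18 (I(z) = -18 + 0 = -18)
(I(n(-4, 1)) + 1034) - 807 = (-18 + 1034) - 807 = 1016 - 807 = 209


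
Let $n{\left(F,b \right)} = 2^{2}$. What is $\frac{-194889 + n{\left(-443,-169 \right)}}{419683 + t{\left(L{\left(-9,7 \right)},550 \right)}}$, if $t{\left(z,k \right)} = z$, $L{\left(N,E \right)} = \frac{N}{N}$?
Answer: $- \frac{194885}{419684} \approx -0.46436$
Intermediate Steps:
$L{\left(N,E \right)} = 1$
$n{\left(F,b \right)} = 4$
$\frac{-194889 + n{\left(-443,-169 \right)}}{419683 + t{\left(L{\left(-9,7 \right)},550 \right)}} = \frac{-194889 + 4}{419683 + 1} = - \frac{194885}{419684}$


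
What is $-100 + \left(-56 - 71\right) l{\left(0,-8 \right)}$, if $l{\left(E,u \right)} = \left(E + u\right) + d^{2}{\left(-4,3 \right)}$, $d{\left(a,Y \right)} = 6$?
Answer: $-3656$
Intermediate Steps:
$l{\left(E,u \right)} = 36 + E + u$ ($l{\left(E,u \right)} = \left(E + u\right) + 6^{2} = \left(E + u\right) + 36 = 36 + E + u$)
$-100 + \left(-56 - 71\right) l{\left(0,-8 \right)} = -100 + \left(-56 - 71\right) \left(36 + 0 - 8\right) = -100 - 3556 = -3656$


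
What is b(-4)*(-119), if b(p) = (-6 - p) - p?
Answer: -238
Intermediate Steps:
b(p) = -6 - 2*p
b(-4)*(-119) = (-6 - 2*(-4))*(-119) = (-6 + 8)*(-119) = 2*(-119) = -238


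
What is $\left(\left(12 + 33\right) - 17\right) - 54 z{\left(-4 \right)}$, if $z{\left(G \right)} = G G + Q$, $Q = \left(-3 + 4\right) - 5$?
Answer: $-620$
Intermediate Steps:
$Q = -4$ ($Q = 1 - 5 = -4$)
$z{\left(G \right)} = -4 + G^{2}$ ($z{\left(G \right)} = G G - 4 = G^{2} - 4 = -4 + G^{2}$)
$\left(\left(12 + 33\right) - 17\right) - 54 z{\left(-4 \right)} = \left(\left(12 + 33\right) - 17\right) - 54 \left(-4 + \left(-4\right)^{2}\right) = \left(45 - 17\right) - 54 \left(-4 + 16\right) = 28 - 648 = -620$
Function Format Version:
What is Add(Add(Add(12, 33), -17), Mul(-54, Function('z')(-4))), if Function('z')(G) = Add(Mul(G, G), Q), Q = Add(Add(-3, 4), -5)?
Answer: -620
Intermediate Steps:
Q = -4 (Q = Add(1, -5) = -4)
Function('z')(G) = Add(-4, Pow(G, 2)) (Function('z')(G) = Add(Mul(G, G), -4) = Add(Pow(G, 2), -4) = Add(-4, Pow(G, 2)))
Add(Add(Add(12, 33), -17), Mul(-54, Function('z')(-4))) = Add(Add(Add(12, 33), -17), Mul(-54, Add(-4, Pow(-4, 2)))) = Add(Add(45, -17), Mul(-54, Add(-4, 16))) = Add(28, Mul(-54, 12)) = Add(28, -648) = -620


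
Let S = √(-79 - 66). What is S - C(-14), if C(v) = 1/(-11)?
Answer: 1/11 + I*√145 ≈ 0.090909 + 12.042*I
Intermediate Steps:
C(v) = -1/11
S = I*√145 (S = √(-145) = I*√145 ≈ 12.042*I)
S - C(-14) = I*√145 - 1*(-1/11) = I*√145 + 1/11 = 1/11 + I*√145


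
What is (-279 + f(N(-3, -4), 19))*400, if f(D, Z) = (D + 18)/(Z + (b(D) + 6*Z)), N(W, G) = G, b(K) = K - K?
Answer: -2119600/19 ≈ -1.1156e+5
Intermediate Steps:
b(K) = 0
f(D, Z) = (18 + D)/(7*Z) (f(D, Z) = (D + 18)/(Z + (0 + 6*Z)) = (18 + D)/(Z + 6*Z) = (18 + D)/((7*Z)) = (18 + D)*(1/(7*Z)) = (18 + D)/(7*Z))
(-279 + f(N(-3, -4), 19))*400 = (-279 + (⅐)*(18 - 4)/19)*400 = (-279 + (⅐)*(1/19)*14)*400 = (-279 + 2/19)*400 = -5299/19*400 = -2119600/19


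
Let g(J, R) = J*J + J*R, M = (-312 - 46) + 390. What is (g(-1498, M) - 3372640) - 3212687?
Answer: -4389259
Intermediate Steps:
M = 32 (M = -358 + 390 = 32)
g(J, R) = J² + J*R
(g(-1498, M) - 3372640) - 3212687 = (-1498*(-1498 + 32) - 3372640) - 3212687 = (-1498*(-1466) - 3372640) - 3212687 = (2196068 - 3372640) - 3212687 = -1176572 - 3212687 = -4389259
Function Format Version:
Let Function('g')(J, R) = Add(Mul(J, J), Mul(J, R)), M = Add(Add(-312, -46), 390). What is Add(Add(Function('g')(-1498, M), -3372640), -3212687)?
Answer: -4389259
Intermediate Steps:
M = 32 (M = Add(-358, 390) = 32)
Function('g')(J, R) = Add(Pow(J, 2), Mul(J, R))
Add(Add(Function('g')(-1498, M), -3372640), -3212687) = Add(Add(Mul(-1498, Add(-1498, 32)), -3372640), -3212687) = Add(Add(Mul(-1498, -1466), -3372640), -3212687) = Add(Add(2196068, -3372640), -3212687) = Add(-1176572, -3212687) = -4389259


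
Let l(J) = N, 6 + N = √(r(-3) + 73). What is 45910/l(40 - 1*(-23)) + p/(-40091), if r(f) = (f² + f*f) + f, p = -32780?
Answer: 2761292855/521183 + 22955*√22/13 ≈ 13580.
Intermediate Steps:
r(f) = f + 2*f² (r(f) = (f² + f²) + f = 2*f² + f = f + 2*f²)
N = -6 + 2*√22 (N = -6 + √(-3*(1 + 2*(-3)) + 73) = -6 + √(-3*(1 - 6) + 73) = -6 + √(-3*(-5) + 73) = -6 + √(15 + 73) = -6 + √88 = -6 + 2*√22 ≈ 3.3808)
l(J) = -6 + 2*√22
45910/l(40 - 1*(-23)) + p/(-40091) = 45910/(-6 + 2*√22) - 32780/(-40091) = 45910/(-6 + 2*√22) - 32780*(-1/40091) = 45910/(-6 + 2*√22) + 32780/40091 = 32780/40091 + 45910/(-6 + 2*√22)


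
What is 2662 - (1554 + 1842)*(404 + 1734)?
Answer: -7257986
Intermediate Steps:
2662 - (1554 + 1842)*(404 + 1734) = 2662 - 3396*2138 = 2662 - 1*7260648 = 2662 - 7260648 = -7257986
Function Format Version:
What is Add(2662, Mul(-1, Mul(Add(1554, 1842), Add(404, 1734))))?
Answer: -7257986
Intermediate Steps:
Add(2662, Mul(-1, Mul(Add(1554, 1842), Add(404, 1734)))) = Add(2662, Mul(-1, Mul(3396, 2138))) = Add(2662, Mul(-1, 7260648)) = Add(2662, -7260648) = -7257986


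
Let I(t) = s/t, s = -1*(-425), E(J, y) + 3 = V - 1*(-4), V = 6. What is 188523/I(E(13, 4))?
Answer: 1319661/425 ≈ 3105.1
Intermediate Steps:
E(J, y) = 7 (E(J, y) = -3 + (6 - 1*(-4)) = -3 + (6 + 4) = -3 + 10 = 7)
s = 425
I(t) = 425/t
188523/I(E(13, 4)) = 188523/((425/7)) = 188523/((425*(1/7))) = 188523/(425/7) = 188523*(7/425) = 1319661/425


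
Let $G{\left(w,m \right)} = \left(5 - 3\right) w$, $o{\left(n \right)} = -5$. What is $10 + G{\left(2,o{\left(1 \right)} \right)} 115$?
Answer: $470$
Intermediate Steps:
$G{\left(w,m \right)} = 2 w$
$10 + G{\left(2,o{\left(1 \right)} \right)} 115 = 10 + 2 \cdot 2 \cdot 115 = 10 + 4 \cdot 115 = 10 + 460 = 470$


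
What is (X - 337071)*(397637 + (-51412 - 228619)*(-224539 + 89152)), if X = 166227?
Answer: -6477200821491096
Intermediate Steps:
(X - 337071)*(397637 + (-51412 - 228619)*(-224539 + 89152)) = (166227 - 337071)*(397637 + (-51412 - 228619)*(-224539 + 89152)) = -170844*(397637 - 280031*(-135387)) = -170844*(397637 + 37912556997) = -170844*37912954634 = -6477200821491096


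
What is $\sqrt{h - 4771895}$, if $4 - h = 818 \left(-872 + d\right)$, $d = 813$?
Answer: $i \sqrt{4723629} \approx 2173.4 i$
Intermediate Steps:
$h = 48266$ ($h = 4 - 818 \left(-872 + 813\right) = 4 - 818 \left(-59\right) = 4 - -48262 = 4 + 48262 = 48266$)
$\sqrt{h - 4771895} = \sqrt{48266 - 4771895} = \sqrt{-4723629} = i \sqrt{4723629}$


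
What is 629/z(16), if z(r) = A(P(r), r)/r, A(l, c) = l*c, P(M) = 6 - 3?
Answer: 629/3 ≈ 209.67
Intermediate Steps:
P(M) = 3
A(l, c) = c*l
z(r) = 3 (z(r) = (r*3)/r = (3*r)/r = 3)
629/z(16) = 629/3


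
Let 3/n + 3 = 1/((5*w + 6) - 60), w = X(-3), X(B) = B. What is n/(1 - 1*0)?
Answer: -207/208 ≈ -0.99519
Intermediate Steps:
w = -3
n = -207/208 (n = 3/(-3 + 1/((5*(-3) + 6) - 60)) = 3/(-3 + 1/((-15 + 6) - 60)) = 3/(-3 + 1/(-9 - 60)) = 3/(-3 + 1/(-69)) = 3/(-3 - 1/69) = 3/(-208/69) = 3*(-69/208) = -207/208 ≈ -0.99519)
n/(1 - 1*0) = -207/208/(1 - 1*0) = -207/208/(1 + 0) = -207/208/1 = 1*(-207/208) = -207/208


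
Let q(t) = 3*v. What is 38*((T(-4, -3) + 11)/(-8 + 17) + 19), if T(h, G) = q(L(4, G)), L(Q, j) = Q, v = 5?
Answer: 7486/9 ≈ 831.78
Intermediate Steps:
q(t) = 15 (q(t) = 3*5 = 15)
T(h, G) = 15
38*((T(-4, -3) + 11)/(-8 + 17) + 19) = 38*((15 + 11)/(-8 + 17) + 19) = 38*(26/9 + 19) = 38*(197/9) = 7486/9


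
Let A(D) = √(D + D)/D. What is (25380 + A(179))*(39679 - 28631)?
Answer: 280398240 + 11048*√358/179 ≈ 2.8040e+8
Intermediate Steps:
A(D) = √2/√D (A(D) = √(2*D)/D = (√2*√D)/D = √2/√D)
(25380 + A(179))*(39679 - 28631) = (25380 + √2/√179)*(39679 - 28631) = (25380 + √2*(√179/179))*11048 = (25380 + √358/179)*11048 = 280398240 + 11048*√358/179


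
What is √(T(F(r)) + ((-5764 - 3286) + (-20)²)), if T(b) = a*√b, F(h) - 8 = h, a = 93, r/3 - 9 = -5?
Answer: √(-8650 + 186*√5) ≈ 90.742*I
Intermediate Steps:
r = 12 (r = 27 + 3*(-5) = 27 - 15 = 12)
F(h) = 8 + h
T(b) = 93*√b
√(T(F(r)) + ((-5764 - 3286) + (-20)²)) = √(93*√(8 + 12) + ((-5764 - 3286) + (-20)²)) = √(93*√20 + (-9050 + 400)) = √(93*(2*√5) - 8650) = √(186*√5 - 8650) = √(-8650 + 186*√5)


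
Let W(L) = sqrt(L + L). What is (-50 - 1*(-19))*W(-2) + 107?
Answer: 107 - 62*I ≈ 107.0 - 62.0*I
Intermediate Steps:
W(L) = sqrt(2)*sqrt(L) (W(L) = sqrt(2*L) = sqrt(2)*sqrt(L))
(-50 - 1*(-19))*W(-2) + 107 = (-50 - 1*(-19))*(sqrt(2)*sqrt(-2)) + 107 = (-50 + 19)*(sqrt(2)*(I*sqrt(2))) + 107 = -62*I + 107 = 107 - 62*I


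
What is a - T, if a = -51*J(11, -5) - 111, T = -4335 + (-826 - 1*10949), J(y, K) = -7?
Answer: 16356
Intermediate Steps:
T = -16110 (T = -4335 + (-826 - 10949) = -4335 - 11775 = -16110)
a = 246 (a = -51*(-7) - 111 = 357 - 111 = 246)
a - T = 246 - 1*(-16110) = 246 + 16110 = 16356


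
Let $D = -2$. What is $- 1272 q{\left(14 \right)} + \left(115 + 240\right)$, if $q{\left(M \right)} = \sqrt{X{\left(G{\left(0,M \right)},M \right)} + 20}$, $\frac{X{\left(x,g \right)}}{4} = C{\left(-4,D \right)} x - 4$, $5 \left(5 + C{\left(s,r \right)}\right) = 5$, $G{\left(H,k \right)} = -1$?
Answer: $355 - 2544 \sqrt{5} \approx -5333.6$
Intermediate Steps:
$C{\left(s,r \right)} = -4$ ($C{\left(s,r \right)} = -5 + \frac{1}{5} \cdot 5 = -5 + 1 = -4$)
$X{\left(x,g \right)} = -16 - 16 x$ ($X{\left(x,g \right)} = 4 \left(- 4 x - 4\right) = 4 \left(-4 - 4 x\right) = -16 - 16 x$)
$q{\left(M \right)} = 2 \sqrt{5}$ ($q{\left(M \right)} = \sqrt{\left(-16 - -16\right) + 20} = \sqrt{\left(-16 + 16\right) + 20} = \sqrt{0 + 20} = \sqrt{20} = 2 \sqrt{5}$)
$- 1272 q{\left(14 \right)} + \left(115 + 240\right) = - 1272 \cdot 2 \sqrt{5} + \left(115 + 240\right) = - 2544 \sqrt{5} + 355 = 355 - 2544 \sqrt{5}$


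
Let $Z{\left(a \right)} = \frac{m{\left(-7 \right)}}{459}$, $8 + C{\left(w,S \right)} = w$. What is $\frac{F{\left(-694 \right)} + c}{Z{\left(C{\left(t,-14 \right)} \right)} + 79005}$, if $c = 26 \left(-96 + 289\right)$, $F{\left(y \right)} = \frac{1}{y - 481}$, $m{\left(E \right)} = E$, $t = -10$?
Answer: $\frac{2706332391}{42609363400} \approx 0.063515$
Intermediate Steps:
$C{\left(w,S \right)} = -8 + w$
$F{\left(y \right)} = \frac{1}{-481 + y}$
$c = 5018$ ($c = 26 \cdot 193 = 5018$)
$Z{\left(a \right)} = - \frac{7}{459}$
$\frac{F{\left(-694 \right)} + c}{Z{\left(C{\left(t,-14 \right)} \right)} + 79005} = \frac{\frac{1}{-481 - 694} + 5018}{- \frac{7}{459} + 79005} = \frac{\frac{1}{-1175} + 5018}{\frac{36263288}{459}} = \left(- \frac{1}{1175} + 5018\right) \frac{459}{36263288} = \frac{5896149}{1175} \cdot \frac{459}{36263288} = \frac{2706332391}{42609363400}$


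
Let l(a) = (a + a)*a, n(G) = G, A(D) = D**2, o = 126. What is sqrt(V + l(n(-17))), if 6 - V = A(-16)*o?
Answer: 2*I*sqrt(7918) ≈ 177.97*I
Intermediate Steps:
V = -32250 (V = 6 - (-16)**2*126 = 6 - 256*126 = 6 - 1*32256 = 6 - 32256 = -32250)
l(a) = 2*a**2 (l(a) = (2*a)*a = 2*a**2)
sqrt(V + l(n(-17))) = sqrt(-32250 + 2*(-17)**2) = sqrt(-32250 + 2*289) = sqrt(-32250 + 578) = sqrt(-31672) = 2*I*sqrt(7918)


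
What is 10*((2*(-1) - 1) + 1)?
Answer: -20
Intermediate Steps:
10*((2*(-1) - 1) + 1) = 10*((-2 - 1) + 1) = 10*(-3 + 1) = 10*(-2) = -20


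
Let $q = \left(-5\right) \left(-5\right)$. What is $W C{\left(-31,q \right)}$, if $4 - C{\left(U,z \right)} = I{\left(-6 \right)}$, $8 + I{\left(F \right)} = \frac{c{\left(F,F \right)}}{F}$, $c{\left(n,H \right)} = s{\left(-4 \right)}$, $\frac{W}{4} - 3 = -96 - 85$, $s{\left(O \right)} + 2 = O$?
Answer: $-7832$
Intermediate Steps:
$s{\left(O \right)} = -2 + O$
$W = -712$ ($W = 12 + 4 \left(-96 - 85\right) = 12 + 4 \left(-181\right) = 12 - 724 = -712$)
$q = 25$
$c{\left(n,H \right)} = -6$ ($c{\left(n,H \right)} = -2 - 4 = -6$)
$I{\left(F \right)} = -8 - \frac{6}{F}$
$C{\left(U,z \right)} = 11$ ($C{\left(U,z \right)} = 4 - \left(-8 - \frac{6}{-6}\right) = 4 - \left(-8 - -1\right) = 4 - \left(-8 + 1\right) = 4 - -7 = 4 + 7 = 11$)
$W C{\left(-31,q \right)} = \left(-712\right) 11 = -7832$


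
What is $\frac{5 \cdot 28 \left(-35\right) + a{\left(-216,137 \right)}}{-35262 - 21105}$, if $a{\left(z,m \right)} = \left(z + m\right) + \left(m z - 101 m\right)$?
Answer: $\frac{16136}{18789} \approx 0.8588$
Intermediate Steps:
$a{\left(z,m \right)} = z - 100 m + m z$ ($a{\left(z,m \right)} = \left(m + z\right) + \left(- 101 m + m z\right) = z - 100 m + m z$)
$\frac{5 \cdot 28 \left(-35\right) + a{\left(-216,137 \right)}}{-35262 - 21105} = \frac{5 \cdot 28 \left(-35\right) - 43508}{-35262 - 21105} = \frac{140 \left(-35\right) - 43508}{-56367} = \left(-4900 - 43508\right) \left(- \frac{1}{56367}\right) = \left(-48408\right) \left(- \frac{1}{56367}\right) = \frac{16136}{18789}$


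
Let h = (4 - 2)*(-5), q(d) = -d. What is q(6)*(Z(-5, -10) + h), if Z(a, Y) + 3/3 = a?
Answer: 96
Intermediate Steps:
Z(a, Y) = -1 + a
h = -10 (h = 2*(-5) = -10)
q(6)*(Z(-5, -10) + h) = (-1*6)*((-1 - 5) - 10) = -6*(-6 - 10) = -6*(-16) = 96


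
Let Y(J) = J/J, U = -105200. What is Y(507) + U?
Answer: -105199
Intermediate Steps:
Y(J) = 1
Y(507) + U = 1 - 105200 = -105199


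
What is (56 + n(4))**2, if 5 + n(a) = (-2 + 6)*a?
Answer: 4489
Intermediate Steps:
n(a) = -5 + 4*a (n(a) = -5 + (-2 + 6)*a = -5 + 4*a)
(56 + n(4))**2 = (56 + (-5 + 4*4))**2 = (56 + (-5 + 16))**2 = (56 + 11)**2 = 67**2 = 4489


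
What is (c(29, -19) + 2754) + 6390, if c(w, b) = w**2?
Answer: 9985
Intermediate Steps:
(c(29, -19) + 2754) + 6390 = (29**2 + 2754) + 6390 = (841 + 2754) + 6390 = 3595 + 6390 = 9985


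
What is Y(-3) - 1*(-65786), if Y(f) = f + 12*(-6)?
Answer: 65711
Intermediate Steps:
Y(f) = -72 + f (Y(f) = f - 72 = -72 + f)
Y(-3) - 1*(-65786) = (-72 - 3) - 1*(-65786) = -75 + 65786 = 65711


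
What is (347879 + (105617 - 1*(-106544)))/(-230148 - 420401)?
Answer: -560040/650549 ≈ -0.86087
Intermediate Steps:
(347879 + (105617 - 1*(-106544)))/(-230148 - 420401) = (347879 + (105617 + 106544))/(-650549) = (347879 + 212161)*(-1/650549) = 560040*(-1/650549) = -560040/650549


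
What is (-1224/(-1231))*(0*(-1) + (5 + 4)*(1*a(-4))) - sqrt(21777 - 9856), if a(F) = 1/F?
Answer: -2754/1231 - sqrt(11921) ≈ -111.42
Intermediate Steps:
(-1224/(-1231))*(0*(-1) + (5 + 4)*(1*a(-4))) - sqrt(21777 - 9856) = (-1224/(-1231))*(0*(-1) + (5 + 4)*(1/(-4))) - sqrt(21777 - 9856) = (-1224*(-1/1231))*(0 + 9*(1*(-1/4))) - sqrt(11921) = 1224*(0 + 9*(-1/4))/1231 - sqrt(11921) = 1224*(0 - 9/4)/1231 - sqrt(11921) = (1224/1231)*(-9/4) - sqrt(11921) = -2754/1231 - sqrt(11921)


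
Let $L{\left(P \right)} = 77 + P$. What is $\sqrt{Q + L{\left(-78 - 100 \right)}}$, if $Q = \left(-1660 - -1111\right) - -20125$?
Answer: $5 \sqrt{779} \approx 139.55$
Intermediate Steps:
$Q = 19576$ ($Q = \left(-1660 + 1111\right) + 20125 = -549 + 20125 = 19576$)
$\sqrt{Q + L{\left(-78 - 100 \right)}} = \sqrt{19576 + \left(77 - 178\right)} = \sqrt{19576 - 101} = \sqrt{19475} = 5 \sqrt{779}$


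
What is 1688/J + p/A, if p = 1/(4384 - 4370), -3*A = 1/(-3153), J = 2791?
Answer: 26423701/39074 ≈ 676.25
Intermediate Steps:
A = 1/9459 (A = -⅓/(-3153) = -⅓*(-1/3153) = 1/9459 ≈ 0.00010572)
p = 1/14 ≈ 0.071429
1688/J + p/A = 1688/2791 + 1/(14*(1/9459)) = 1688*(1/2791) + (1/14)*9459 = 1688/2791 + 9459/14 = 26423701/39074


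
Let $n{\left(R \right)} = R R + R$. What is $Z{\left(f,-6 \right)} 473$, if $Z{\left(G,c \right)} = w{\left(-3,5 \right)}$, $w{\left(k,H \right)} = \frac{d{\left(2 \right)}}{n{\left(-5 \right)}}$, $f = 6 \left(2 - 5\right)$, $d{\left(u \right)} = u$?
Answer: $\frac{473}{10} \approx 47.3$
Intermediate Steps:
$f = -18$ ($f = 6 \left(2 - 5\right) = 6 \left(-3\right) = -18$)
$n{\left(R \right)} = R + R^{2}$ ($n{\left(R \right)} = R^{2} + R = R + R^{2}$)
$w{\left(k,H \right)} = \frac{1}{10}$ ($w{\left(k,H \right)} = \frac{2}{\left(-5\right) \left(1 - 5\right)} = \frac{2}{\left(-5\right) \left(-4\right)} = \frac{2}{20} = 2 \cdot \frac{1}{20} = \frac{1}{10}$)
$Z{\left(G,c \right)} = \frac{1}{10}$
$Z{\left(f,-6 \right)} 473 = \frac{1}{10} \cdot 473 = \frac{473}{10}$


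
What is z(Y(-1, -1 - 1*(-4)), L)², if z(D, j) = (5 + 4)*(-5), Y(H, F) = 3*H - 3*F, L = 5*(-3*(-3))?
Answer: 2025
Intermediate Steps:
L = 45 (L = 5*9 = 45)
Y(H, F) = -3*F + 3*H
z(D, j) = -45 (z(D, j) = 9*(-5) = -45)
z(Y(-1, -1 - 1*(-4)), L)² = (-45)² = 2025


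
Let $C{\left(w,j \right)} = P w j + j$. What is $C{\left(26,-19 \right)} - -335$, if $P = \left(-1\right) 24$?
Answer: $12172$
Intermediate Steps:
$P = -24$
$C{\left(w,j \right)} = j - 24 j w$ ($C{\left(w,j \right)} = - 24 w j + j = - 24 j w + j = j - 24 j w$)
$C{\left(26,-19 \right)} - -335 = - 19 \left(1 - 624\right) - -335 = - 19 \left(1 - 624\right) + 335 = \left(-19\right) \left(-623\right) + 335 = 11837 + 335 = 12172$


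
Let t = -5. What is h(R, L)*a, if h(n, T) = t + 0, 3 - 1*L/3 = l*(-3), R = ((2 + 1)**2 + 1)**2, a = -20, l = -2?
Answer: 100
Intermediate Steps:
R = 100 (R = (3**2 + 1)**2 = (9 + 1)**2 = 10**2 = 100)
L = -9 (L = 9 - (-6)*(-3) = 9 - 3*6 = 9 - 18 = -9)
h(n, T) = -5 (h(n, T) = -5 + 0 = -5)
h(R, L)*a = -5*(-20) = 100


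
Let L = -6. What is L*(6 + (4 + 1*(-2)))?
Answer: -48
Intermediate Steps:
L*(6 + (4 + 1*(-2))) = -6*(6 + (4 + 1*(-2))) = -6*(6 + (4 - 2)) = -6*(6 + 2) = -6*8 = -48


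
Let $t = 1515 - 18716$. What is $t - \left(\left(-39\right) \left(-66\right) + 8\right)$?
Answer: $-19783$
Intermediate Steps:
$t = -17201$ ($t = 1515 - 18716 = -17201$)
$t - \left(\left(-39\right) \left(-66\right) + 8\right) = -17201 - \left(\left(-39\right) \left(-66\right) + 8\right) = -17201 - \left(2574 + 8\right) = -17201 - 2582 = -19783$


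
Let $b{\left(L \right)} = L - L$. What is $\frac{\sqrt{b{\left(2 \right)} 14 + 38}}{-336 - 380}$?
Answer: $- \frac{\sqrt{38}}{716} \approx -0.0086095$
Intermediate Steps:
$b{\left(L \right)} = 0$
$\frac{\sqrt{b{\left(2 \right)} 14 + 38}}{-336 - 380} = \frac{\sqrt{0 \cdot 14 + 38}}{-336 - 380} = \frac{\sqrt{0 + 38}}{-716} = - \frac{\sqrt{38}}{716}$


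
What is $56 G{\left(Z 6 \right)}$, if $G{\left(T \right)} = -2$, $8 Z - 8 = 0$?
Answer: $-112$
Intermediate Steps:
$Z = 1$ ($Z = 1 + \frac{1}{8} \cdot 0 = 1 + 0 = 1$)
$56 G{\left(Z 6 \right)} = 56 \left(-2\right) = -112$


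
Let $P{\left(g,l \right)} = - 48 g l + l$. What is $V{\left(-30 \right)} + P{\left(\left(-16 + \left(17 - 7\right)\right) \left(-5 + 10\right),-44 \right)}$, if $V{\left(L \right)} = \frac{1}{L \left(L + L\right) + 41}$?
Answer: $- \frac{116726763}{1841} \approx -63404.0$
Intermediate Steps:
$P{\left(g,l \right)} = l - 48 g l$ ($P{\left(g,l \right)} = - 48 g l + l = l - 48 g l$)
$V{\left(L \right)} = \frac{1}{41 + 2 L^{2}}$ ($V{\left(L \right)} = \frac{1}{L 2 L + 41} = \frac{1}{2 L^{2} + 41} = \frac{1}{41 + 2 L^{2}}$)
$V{\left(-30 \right)} + P{\left(\left(-16 + \left(17 - 7\right)\right) \left(-5 + 10\right),-44 \right)} = \frac{1}{41 + 2 \left(-30\right)^{2}} - 44 \left(1 - 48 \left(-16 + \left(17 - 7\right)\right) \left(-5 + 10\right)\right) = \frac{1}{41 + 2 \cdot 900} - 44 \left(1 - 48 \left(-16 + \left(17 - 7\right)\right) 5\right) = \frac{1}{41 + 1800} - 44 \left(1 - 48 \left(-16 + 10\right) 5\right) = \frac{1}{1841} - 44 \left(1 - 48 \left(\left(-6\right) 5\right)\right) = \frac{1}{1841} - 44 \left(1 - -1440\right) = \frac{1}{1841} - 44 \left(1 + 1440\right) = \frac{1}{1841} - 63404 = - \frac{116726763}{1841}$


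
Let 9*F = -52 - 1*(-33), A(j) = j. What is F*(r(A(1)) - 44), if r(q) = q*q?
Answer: 817/9 ≈ 90.778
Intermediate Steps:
r(q) = q²
F = -19/9 (F = (-52 - 1*(-33))/9 = (-52 + 33)/9 = (⅑)*(-19) = -19/9 ≈ -2.1111)
F*(r(A(1)) - 44) = -19*(1² - 44)/9 = -19*(1 - 44)/9 = -19/9*(-43) = 817/9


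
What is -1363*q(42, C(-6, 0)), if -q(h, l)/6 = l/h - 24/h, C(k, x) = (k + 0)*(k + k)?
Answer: 65424/7 ≈ 9346.3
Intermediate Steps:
C(k, x) = 2*k**2 (C(k, x) = k*(2*k) = 2*k**2)
q(h, l) = 144/h - 6*l/h (q(h, l) = -6*(l/h - 24/h) = -6*(-24/h + l/h) = 144/h - 6*l/h)
-1363*q(42, C(-6, 0)) = -8178*(24 - 2*(-6)**2)/42 = -8178*(24 - 2*36)/42 = -8178*(24 - 1*72)/42 = -8178*(24 - 72)/42 = -8178*(-48)/42 = -1363*(-48/7) = 65424/7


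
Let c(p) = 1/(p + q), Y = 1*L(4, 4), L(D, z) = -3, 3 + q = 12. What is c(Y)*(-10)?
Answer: -5/3 ≈ -1.6667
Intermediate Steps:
q = 9 (q = -3 + 12 = 9)
Y = -3 (Y = 1*(-3) = -3)
c(p) = 1/(9 + p) (c(p) = 1/(p + 9) = 1/(9 + p))
c(Y)*(-10) = -10/(9 - 3) = -10/6 = (⅙)*(-10) = -5/3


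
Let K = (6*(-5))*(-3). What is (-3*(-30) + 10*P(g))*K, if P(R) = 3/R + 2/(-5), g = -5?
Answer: 7200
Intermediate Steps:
K = 90 (K = -30*(-3) = 90)
P(R) = -2/5 + 3/R (P(R) = 3/R + 2*(-1/5) = 3/R - 2/5 = -2/5 + 3/R)
(-3*(-30) + 10*P(g))*K = (-3*(-30) + 10*(-2/5 + 3/(-5)))*90 = (90 + 10*(-2/5 + 3*(-1/5)))*90 = (90 + 10*(-2/5 - 3/5))*90 = (90 + 10*(-1))*90 = (90 - 10)*90 = 80*90 = 7200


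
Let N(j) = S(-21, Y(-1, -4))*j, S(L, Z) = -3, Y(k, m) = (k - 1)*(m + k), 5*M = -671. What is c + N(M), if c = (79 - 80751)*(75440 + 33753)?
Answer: -44044086467/5 ≈ -8.8088e+9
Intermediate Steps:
M = -671/5 (M = (1/5)*(-671) = -671/5 ≈ -134.20)
Y(k, m) = (-1 + k)*(k + m)
c = -8808817696 (c = -80672*109193 = -8808817696)
N(j) = -3*j
c + N(M) = -8808817696 - 3*(-671/5) = -8808817696 + 2013/5 = -44044086467/5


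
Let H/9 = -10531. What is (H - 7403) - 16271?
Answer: -118453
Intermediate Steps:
H = -94779 (H = 9*(-10531) = -94779)
(H - 7403) - 16271 = (-94779 - 7403) - 16271 = -102182 - 16271 = -118453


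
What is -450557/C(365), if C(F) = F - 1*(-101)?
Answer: -450557/466 ≈ -966.86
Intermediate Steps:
C(F) = 101 + F (C(F) = F + 101 = 101 + F)
-450557/C(365) = -450557/(101 + 365) = -450557/466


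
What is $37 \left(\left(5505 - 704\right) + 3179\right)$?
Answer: $295260$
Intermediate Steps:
$37 \left(\left(5505 - 704\right) + 3179\right) = 37 \left(4801 + 3179\right) = 37 \cdot 7980 = 295260$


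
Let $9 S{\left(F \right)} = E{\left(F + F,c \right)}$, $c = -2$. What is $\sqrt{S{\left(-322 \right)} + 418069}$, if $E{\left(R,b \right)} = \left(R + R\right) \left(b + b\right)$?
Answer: $\frac{\sqrt{3767773}}{3} \approx 647.03$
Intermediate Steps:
$E{\left(R,b \right)} = 4 R b$ ($E{\left(R,b \right)} = 2 R 2 b = 4 R b$)
$S{\left(F \right)} = - \frac{16 F}{9}$ ($S{\left(F \right)} = \frac{4 \left(F + F\right) \left(-2\right)}{9} = \frac{4 \cdot 2 F \left(-2\right)}{9} = \frac{\left(-16\right) F}{9} = - \frac{16 F}{9}$)
$\sqrt{S{\left(-322 \right)} + 418069} = \sqrt{\left(- \frac{16}{9}\right) \left(-322\right) + 418069} = \sqrt{\frac{5152}{9} + 418069} = \sqrt{\frac{3767773}{9}} = \frac{\sqrt{3767773}}{3}$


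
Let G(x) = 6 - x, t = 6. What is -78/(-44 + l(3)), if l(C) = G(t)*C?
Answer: 39/22 ≈ 1.7727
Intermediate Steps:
l(C) = 0 (l(C) = (6 - 1*6)*C = (6 - 6)*C = 0*C = 0)
-78/(-44 + l(3)) = -78/(-44 + 0) = -78/(-44) = -78*(-1/44) = 39/22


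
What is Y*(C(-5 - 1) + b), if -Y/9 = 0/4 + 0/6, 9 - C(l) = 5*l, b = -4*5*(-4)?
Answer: 0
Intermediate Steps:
b = 80 (b = -20*(-4) = 80)
C(l) = 9 - 5*l
Y = 0 (Y = -9*(0/4 + 0/6) = -9*(0*(¼) + 0*(⅙)) = -9*(0 + 0) = -9*0 = 0)
Y*(C(-5 - 1) + b) = 0*((9 - 5*(-5 - 1)) + 80) = 0*((9 - 5*(-6)) + 80) = 0*((9 + 30) + 80) = 0*(39 + 80) = 0*119 = 0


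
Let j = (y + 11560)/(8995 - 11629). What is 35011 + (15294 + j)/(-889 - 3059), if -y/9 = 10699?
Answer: 364040140225/10399032 ≈ 35007.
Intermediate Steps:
y = -96291 (y = -9*10699 = -96291)
j = 84731/2634 (j = (-96291 + 11560)/(8995 - 11629) = -84731/(-2634) = -84731*(-1/2634) = 84731/2634 ≈ 32.168)
35011 + (15294 + j)/(-889 - 3059) = 35011 + (15294 + 84731/2634)/(-889 - 3059) = 35011 + (40369127/2634)/(-3948) = 35011 + (40369127/2634)*(-1/3948) = 35011 - 40369127/10399032 = 364040140225/10399032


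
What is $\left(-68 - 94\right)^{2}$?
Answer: $26244$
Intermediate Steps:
$\left(-68 - 94\right)^{2} = \left(-162\right)^{2} = 26244$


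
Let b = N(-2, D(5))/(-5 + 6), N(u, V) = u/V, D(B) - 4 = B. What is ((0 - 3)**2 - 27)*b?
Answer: 4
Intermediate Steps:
D(B) = 4 + B
b = -2/9 (b = (-2/(4 + 5))/(-5 + 6) = -2/9/1 = -2*1/9*1 = -2/9*1 = -2/9 ≈ -0.22222)
((0 - 3)**2 - 27)*b = ((0 - 3)**2 - 27)*(-2/9) = ((-3)**2 - 27)*(-2/9) = (9 - 27)*(-2/9) = -18*(-2/9) = 4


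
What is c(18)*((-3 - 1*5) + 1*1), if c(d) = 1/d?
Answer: -7/18 ≈ -0.38889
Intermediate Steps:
c(d) = 1/d
c(18)*((-3 - 1*5) + 1*1) = ((-3 - 1*5) + 1*1)/18 = ((-3 - 5) + 1)/18 = (-8 + 1)/18 = (1/18)*(-7) = -7/18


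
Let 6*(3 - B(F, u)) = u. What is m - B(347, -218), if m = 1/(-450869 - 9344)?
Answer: -54305137/1380639 ≈ -39.333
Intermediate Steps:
m = -1/460213 (m = 1/(-460213) = -1/460213 ≈ -2.1729e-6)
B(F, u) = 3 - u/6
m - B(347, -218) = -1/460213 - (3 - 1/6*(-218)) = -1/460213 - (3 + 109/3) = -1/460213 - 1*118/3 = -1/460213 - 118/3 = -54305137/1380639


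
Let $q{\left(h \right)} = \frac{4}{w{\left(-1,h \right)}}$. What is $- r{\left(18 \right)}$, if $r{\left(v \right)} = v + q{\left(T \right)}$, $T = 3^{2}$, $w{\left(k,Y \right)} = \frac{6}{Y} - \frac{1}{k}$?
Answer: $- \frac{102}{5} \approx -20.4$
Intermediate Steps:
$w{\left(k,Y \right)} = - \frac{1}{k} + \frac{6}{Y}$
$T = 9$
$q{\left(h \right)} = \frac{4}{1 + \frac{6}{h}}$ ($q{\left(h \right)} = \frac{4}{- \frac{1}{-1} + \frac{6}{h}} = \frac{4}{\left(-1\right) \left(-1\right) + \frac{6}{h}} = \frac{4}{1 + \frac{6}{h}}$)
$r{\left(v \right)} = \frac{12}{5} + v$ ($r{\left(v \right)} = v + 4 \cdot 9 \frac{1}{6 + 9} = v + 4 \cdot 9 \cdot \frac{1}{15} = v + \frac{12}{5} = \frac{12}{5} + v$)
$- r{\left(18 \right)} = - (\frac{12}{5} + 18) = \left(-1\right) \frac{102}{5} = - \frac{102}{5}$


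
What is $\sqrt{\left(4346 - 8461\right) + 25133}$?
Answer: $\sqrt{21018} \approx 144.98$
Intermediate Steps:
$\sqrt{\left(4346 - 8461\right) + 25133} = \sqrt{-4115 + 25133} = \sqrt{21018}$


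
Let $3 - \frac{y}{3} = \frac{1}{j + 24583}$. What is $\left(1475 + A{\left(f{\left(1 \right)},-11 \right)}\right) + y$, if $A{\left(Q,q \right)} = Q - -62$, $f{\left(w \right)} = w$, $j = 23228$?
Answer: $\frac{24654538}{15937} \approx 1547.0$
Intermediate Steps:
$A{\left(Q,q \right)} = 62 + Q$ ($A{\left(Q,q \right)} = Q + 62 = 62 + Q$)
$y = \frac{143432}{15937}$ ($y = 9 - \frac{3}{23228 + 24583} = 9 - \frac{3}{47811} = 9 - \frac{1}{15937} = \frac{143432}{15937} \approx 8.9999$)
$\left(1475 + A{\left(f{\left(1 \right)},-11 \right)}\right) + y = \left(1475 + \left(62 + 1\right)\right) + \frac{143432}{15937} = \left(1475 + 63\right) + \frac{143432}{15937} = 1538 + \frac{143432}{15937} = \frac{24654538}{15937}$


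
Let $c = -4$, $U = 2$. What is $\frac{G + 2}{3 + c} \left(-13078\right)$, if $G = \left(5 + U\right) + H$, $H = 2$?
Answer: $143858$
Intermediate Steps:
$G = 9$ ($G = \left(5 + 2\right) + 2 = 7 + 2 = 9$)
$\frac{G + 2}{3 + c} \left(-13078\right) = \frac{9 + 2}{3 - 4} \left(-13078\right) = \frac{11}{-1} \left(-13078\right) = 11 \left(-1\right) \left(-13078\right) = \left(-11\right) \left(-13078\right) = 143858$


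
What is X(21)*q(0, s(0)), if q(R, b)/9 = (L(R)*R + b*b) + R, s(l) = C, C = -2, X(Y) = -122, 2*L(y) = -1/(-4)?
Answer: -4392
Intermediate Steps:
L(y) = 1/8 (L(y) = (-1/(-4))/2 = (-1*(-1/4))/2 = (1/2)*(1/4) = 1/8)
s(l) = -2
q(R, b) = 9*b**2 + 81*R/8 (q(R, b) = 9*((R/8 + b*b) + R) = 9*((R/8 + b**2) + R) = 9*((b**2 + R/8) + R) = 9*(b**2 + 9*R/8) = 9*b**2 + 81*R/8)
X(21)*q(0, s(0)) = -122*(9*(-2)**2 + (81/8)*0) = -122*(9*4 + 0) = -122*(36 + 0) = -122*36 = -4392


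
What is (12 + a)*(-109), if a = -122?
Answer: 11990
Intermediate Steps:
(12 + a)*(-109) = (12 - 122)*(-109) = -110*(-109) = 11990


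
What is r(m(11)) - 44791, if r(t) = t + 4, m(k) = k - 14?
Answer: -44790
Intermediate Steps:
m(k) = -14 + k
r(t) = 4 + t
r(m(11)) - 44791 = (4 + (-14 + 11)) - 44791 = (4 - 3) - 44791 = 1 - 44791 = -44790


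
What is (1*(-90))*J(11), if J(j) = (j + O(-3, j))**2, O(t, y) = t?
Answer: -5760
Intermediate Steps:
J(j) = (-3 + j)**2 (J(j) = (j - 3)**2 = (-3 + j)**2)
(1*(-90))*J(11) = (1*(-90))*(-3 + 11)**2 = -90*8**2 = -90*64 = -5760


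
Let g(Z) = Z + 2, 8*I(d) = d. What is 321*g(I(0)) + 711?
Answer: 1353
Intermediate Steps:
I(d) = d/8
g(Z) = 2 + Z
321*g(I(0)) + 711 = 321*(2 + (⅛)*0) + 711 = 321*(2 + 0) + 711 = 321*2 + 711 = 642 + 711 = 1353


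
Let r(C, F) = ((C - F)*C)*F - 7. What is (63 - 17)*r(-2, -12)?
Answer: 10718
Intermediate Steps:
r(C, F) = -7 + C*F*(C - F) (r(C, F) = (C*(C - F))*F - 7 = C*F*(C - F) - 7 = -7 + C*F*(C - F))
(63 - 17)*r(-2, -12) = (63 - 17)*(-7 - 12*(-2)² - 1*(-2)*(-12)²) = 46*(-7 - 12*4 - 1*(-2)*144) = 46*(-7 - 48 + 288) = 46*233 = 10718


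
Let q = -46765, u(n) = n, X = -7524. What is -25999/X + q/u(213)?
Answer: -115440691/534204 ≈ -216.10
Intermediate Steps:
-25999/X + q/u(213) = -25999/(-7524) - 46765/213 = -25999*(-1/7524) - 46765*1/213 = 25999/7524 - 46765/213 = -115440691/534204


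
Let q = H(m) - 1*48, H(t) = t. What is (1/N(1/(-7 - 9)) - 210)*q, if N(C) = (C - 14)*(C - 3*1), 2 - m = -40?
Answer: 4629988/3675 ≈ 1259.9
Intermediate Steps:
m = 42 (m = 2 - 1*(-40) = 2 + 40 = 42)
N(C) = (-14 + C)*(-3 + C) (N(C) = (-14 + C)*(C - 3) = (-14 + C)*(-3 + C))
q = -6 (q = 42 - 1*48 = 42 - 48 = -6)
(1/N(1/(-7 - 9)) - 210)*q = (1/(42 + (1/(-7 - 9))**2 - 17/(-7 - 9)) - 210)*(-6) = (1/(42 + (1/(-16))**2 - 17/(-16)) - 210)*(-6) = (1/(42 + (-1/16)**2 - 17*(-1/16)) - 210)*(-6) = (1/(42 + 1/256 + 17/16) - 210)*(-6) = (1/(11025/256) - 210)*(-6) = (256/11025 - 210)*(-6) = -2314994/11025*(-6) = 4629988/3675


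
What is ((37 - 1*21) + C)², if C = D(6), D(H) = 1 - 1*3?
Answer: 196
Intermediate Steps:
D(H) = -2 (D(H) = 1 - 3 = -2)
C = -2
((37 - 1*21) + C)² = ((37 - 1*21) - 2)² = ((37 - 21) - 2)² = (16 - 2)² = 14² = 196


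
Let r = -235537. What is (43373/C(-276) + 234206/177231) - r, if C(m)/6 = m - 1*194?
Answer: 13079149457033/55532380 ≈ 2.3552e+5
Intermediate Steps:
C(m) = -1164 + 6*m (C(m) = 6*(m - 1*194) = 6*(m - 194) = 6*(-194 + m) = -1164 + 6*m)
(43373/C(-276) + 234206/177231) - r = (43373/(-1164 + 6*(-276)) + 234206/177231) - 1*(-235537) = (43373/(-1164 - 1656) + 234206*(1/177231)) + 235537 = (43373/(-2820) + 234206/177231) + 235537 = (43373*(-1/2820) + 234206/177231) + 235537 = (-43373/2820 + 234206/177231) + 235537 = -780731027/55532380 + 235537 = 13079149457033/55532380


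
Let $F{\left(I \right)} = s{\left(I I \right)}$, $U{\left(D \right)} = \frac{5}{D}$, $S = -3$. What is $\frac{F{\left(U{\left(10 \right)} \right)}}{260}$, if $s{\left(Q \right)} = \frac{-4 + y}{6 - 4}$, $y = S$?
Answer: $- \frac{7}{520} \approx -0.013462$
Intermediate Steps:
$y = -3$
$s{\left(Q \right)} = - \frac{7}{2}$ ($s{\left(Q \right)} = \frac{-4 - 3}{6 - 4} = - \frac{7}{2}$)
$F{\left(I \right)} = - \frac{7}{2}$
$\frac{F{\left(U{\left(10 \right)} \right)}}{260} = - \frac{7}{2 \cdot 260} = \left(- \frac{7}{2}\right) \frac{1}{260} = - \frac{7}{520}$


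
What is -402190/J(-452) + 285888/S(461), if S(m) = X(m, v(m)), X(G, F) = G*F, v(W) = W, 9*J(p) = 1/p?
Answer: 347707504073208/212521 ≈ 1.6361e+9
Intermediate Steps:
J(p) = 1/(9*p)
X(G, F) = F*G
S(m) = m**2 (S(m) = m*m = m**2)
-402190/J(-452) + 285888/S(461) = -402190/((1/9)/(-452)) + 285888/(461**2) = -402190/((1/9)*(-1/452)) + 285888/212521 = -402190/(-1/4068) + 285888*(1/212521) = -402190*(-4068) + 285888/212521 = 1636108920 + 285888/212521 = 347707504073208/212521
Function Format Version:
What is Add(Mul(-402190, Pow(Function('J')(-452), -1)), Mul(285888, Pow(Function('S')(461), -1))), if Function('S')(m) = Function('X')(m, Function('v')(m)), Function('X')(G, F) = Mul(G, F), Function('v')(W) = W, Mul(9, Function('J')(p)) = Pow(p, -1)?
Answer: Rational(347707504073208, 212521) ≈ 1.6361e+9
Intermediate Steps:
Function('J')(p) = Mul(Rational(1, 9), Pow(p, -1))
Function('X')(G, F) = Mul(F, G)
Function('S')(m) = Pow(m, 2) (Function('S')(m) = Mul(m, m) = Pow(m, 2))
Add(Mul(-402190, Pow(Function('J')(-452), -1)), Mul(285888, Pow(Function('S')(461), -1))) = Add(Mul(-402190, Pow(Mul(Rational(1, 9), Pow(-452, -1)), -1)), Mul(285888, Pow(Pow(461, 2), -1))) = Add(Mul(-402190, Pow(Mul(Rational(1, 9), Rational(-1, 452)), -1)), Mul(285888, Pow(212521, -1))) = Add(Mul(-402190, Pow(Rational(-1, 4068), -1)), Mul(285888, Rational(1, 212521))) = Add(Mul(-402190, -4068), Rational(285888, 212521)) = Add(1636108920, Rational(285888, 212521)) = Rational(347707504073208, 212521)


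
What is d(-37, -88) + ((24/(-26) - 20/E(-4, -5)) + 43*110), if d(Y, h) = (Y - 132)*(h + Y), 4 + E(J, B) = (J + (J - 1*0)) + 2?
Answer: 336129/13 ≈ 25856.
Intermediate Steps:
E(J, B) = -2 + 2*J (E(J, B) = -4 + ((J + (J - 1*0)) + 2) = -4 + ((J + (J + 0)) + 2) = -4 + ((J + J) + 2) = -4 + (2*J + 2) = -4 + (2 + 2*J) = -2 + 2*J)
d(Y, h) = (-132 + Y)*(Y + h)
d(-37, -88) + ((24/(-26) - 20/E(-4, -5)) + 43*110) = ((-37)² - 132*(-37) - 132*(-88) - 37*(-88)) + ((24/(-26) - 20/(-2 + 2*(-4))) + 43*110) = (1369 + 4884 + 11616 + 3256) + ((24*(-1/26) - 20/(-2 - 8)) + 4730) = 21125 + ((-12/13 - 20/(-10)) + 4730) = 21125 + ((-12/13 - 20*(-⅒)) + 4730) = 21125 + ((-12/13 + 2) + 4730) = 21125 + (14/13 + 4730) = 21125 + 61504/13 = 336129/13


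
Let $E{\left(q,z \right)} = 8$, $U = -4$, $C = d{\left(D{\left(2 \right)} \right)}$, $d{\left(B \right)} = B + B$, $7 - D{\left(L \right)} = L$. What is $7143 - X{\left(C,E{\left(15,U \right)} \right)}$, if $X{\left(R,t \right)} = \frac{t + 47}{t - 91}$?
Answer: $\frac{592924}{83} \approx 7143.7$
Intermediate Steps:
$D{\left(L \right)} = 7 - L$
$d{\left(B \right)} = 2 B$
$C = 10$ ($C = 2 \left(7 - 2\right) = 2 \cdot 5 = 10$)
$X{\left(R,t \right)} = \frac{47 + t}{-91 + t}$
$7143 - X{\left(C,E{\left(15,U \right)} \right)} = 7143 - \frac{47 + 8}{-91 + 8} = 7143 - \frac{1}{-83} \cdot 55 = 7143 - \left(- \frac{1}{83}\right) 55 = 7143 - - \frac{55}{83} = 7143 + \frac{55}{83} = \frac{592924}{83}$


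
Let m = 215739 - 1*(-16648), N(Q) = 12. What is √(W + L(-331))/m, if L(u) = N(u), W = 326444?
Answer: 2*√81614/232387 ≈ 0.0024587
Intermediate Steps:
L(u) = 12
m = 232387 (m = 215739 + 16648 = 232387)
√(W + L(-331))/m = √(326444 + 12)/232387 = √326456*(1/232387) = (2*√81614)*(1/232387) = 2*√81614/232387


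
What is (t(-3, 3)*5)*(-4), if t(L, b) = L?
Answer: 60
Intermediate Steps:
(t(-3, 3)*5)*(-4) = -3*5*(-4) = -15*(-4) = 60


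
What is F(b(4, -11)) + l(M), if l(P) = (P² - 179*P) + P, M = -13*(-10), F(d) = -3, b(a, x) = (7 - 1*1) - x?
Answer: -6243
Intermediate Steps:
b(a, x) = 6 - x (b(a, x) = (7 - 1) - x = 6 - x)
M = 130
l(P) = P² - 178*P
F(b(4, -11)) + l(M) = -3 + 130*(-178 + 130) = -3 + 130*(-48) = -3 - 6240 = -6243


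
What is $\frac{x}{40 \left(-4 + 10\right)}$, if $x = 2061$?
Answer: $\frac{687}{80} \approx 8.5875$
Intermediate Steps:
$\frac{x}{40 \left(-4 + 10\right)} = \frac{2061}{40 \left(-4 + 10\right)} = \frac{2061}{40 \cdot 6} = \frac{2061}{240} = 2061 \cdot \frac{1}{240} = \frac{687}{80}$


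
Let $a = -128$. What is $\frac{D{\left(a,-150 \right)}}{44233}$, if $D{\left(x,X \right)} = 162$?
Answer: $\frac{162}{44233} \approx 0.0036624$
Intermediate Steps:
$\frac{D{\left(a,-150 \right)}}{44233} = \frac{162}{44233}$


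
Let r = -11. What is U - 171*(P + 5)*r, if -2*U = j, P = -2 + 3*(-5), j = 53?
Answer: -45197/2 ≈ -22599.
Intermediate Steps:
P = -17 (P = -2 - 15 = -17)
U = -53/2 (U = -½*53 = -53/2 ≈ -26.500)
U - 171*(P + 5)*r = -53/2 - 171*(-17 + 5)*(-11) = -53/2 - (-2052)*(-11) = -53/2 - 171*132 = -53/2 - 22572 = -45197/2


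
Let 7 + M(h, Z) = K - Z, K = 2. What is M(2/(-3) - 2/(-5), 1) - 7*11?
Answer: -83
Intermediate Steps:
M(h, Z) = -5 - Z (M(h, Z) = -7 + (2 - Z) = -5 - Z)
M(2/(-3) - 2/(-5), 1) - 7*11 = (-5 - 1*1) - 7*11 = (-5 - 1) - 77 = -6 - 77 = -83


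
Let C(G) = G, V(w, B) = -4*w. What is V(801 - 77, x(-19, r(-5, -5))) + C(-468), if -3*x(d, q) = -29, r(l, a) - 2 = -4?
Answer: -3364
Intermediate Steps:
r(l, a) = -2 (r(l, a) = 2 - 4 = -2)
x(d, q) = 29/3 (x(d, q) = -⅓*(-29) = 29/3)
V(801 - 77, x(-19, r(-5, -5))) + C(-468) = -4*(801 - 77) - 468 = -4*724 - 468 = -2896 - 468 = -3364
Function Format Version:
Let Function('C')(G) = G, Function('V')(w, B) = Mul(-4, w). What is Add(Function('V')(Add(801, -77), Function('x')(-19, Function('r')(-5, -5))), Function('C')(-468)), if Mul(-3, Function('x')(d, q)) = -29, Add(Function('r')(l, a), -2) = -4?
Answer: -3364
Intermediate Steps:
Function('r')(l, a) = -2 (Function('r')(l, a) = Add(2, -4) = -2)
Function('x')(d, q) = Rational(29, 3) (Function('x')(d, q) = Mul(Rational(-1, 3), -29) = Rational(29, 3))
Add(Function('V')(Add(801, -77), Function('x')(-19, Function('r')(-5, -5))), Function('C')(-468)) = Add(Mul(-4, Add(801, -77)), -468) = Add(Mul(-4, 724), -468) = Add(-2896, -468) = -3364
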